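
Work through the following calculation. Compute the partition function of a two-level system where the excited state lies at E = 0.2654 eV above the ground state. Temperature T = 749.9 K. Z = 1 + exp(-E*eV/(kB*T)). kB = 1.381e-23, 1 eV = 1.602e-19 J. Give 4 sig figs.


Step 1: Compute beta*E = E*eV/(kB*T) = 0.2654*1.602e-19/(1.381e-23*749.9) = 4.106
Step 2: exp(-beta*E) = exp(-4.106) = 0.01648
Step 3: Z = 1 + 0.01648 = 1.016

1.016


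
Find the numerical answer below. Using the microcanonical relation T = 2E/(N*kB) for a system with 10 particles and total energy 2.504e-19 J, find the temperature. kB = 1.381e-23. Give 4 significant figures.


Step 1: Numerator = 2*E = 2*2.504e-19 = 5.008e-19 J
Step 2: Denominator = N*kB = 10*1.381e-23 = 1.381e-22
Step 3: T = 5.008e-19 / 1.381e-22 = 3626 K

3626


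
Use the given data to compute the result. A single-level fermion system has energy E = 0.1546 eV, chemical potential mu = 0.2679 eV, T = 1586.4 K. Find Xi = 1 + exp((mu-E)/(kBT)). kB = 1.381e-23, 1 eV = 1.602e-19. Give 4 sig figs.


Step 1: (mu - E) = 0.2679 - 0.1546 = 0.1133 eV
Step 2: x = (mu-E)*eV/(kB*T) = 0.1133*1.602e-19/(1.381e-23*1586.4) = 0.8285
Step 3: exp(x) = 2.29
Step 4: Xi = 1 + 2.29 = 3.29

3.29


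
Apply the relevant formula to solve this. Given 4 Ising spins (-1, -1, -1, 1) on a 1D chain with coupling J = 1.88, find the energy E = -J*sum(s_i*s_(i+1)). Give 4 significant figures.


Step 1: Nearest-neighbor products: 1, 1, -1
Step 2: Sum of products = 1
Step 3: E = -1.88 * 1 = -1.88

-1.88


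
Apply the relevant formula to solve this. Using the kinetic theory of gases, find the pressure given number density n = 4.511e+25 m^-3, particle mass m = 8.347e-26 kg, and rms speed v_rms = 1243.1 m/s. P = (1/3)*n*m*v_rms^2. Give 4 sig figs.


Step 1: v_rms^2 = 1243.1^2 = 1.545e+06
Step 2: n*m = 4.511e+25*8.347e-26 = 3.765
Step 3: P = (1/3)*3.765*1.545e+06 = 1.94e+06 Pa

1.94e+06


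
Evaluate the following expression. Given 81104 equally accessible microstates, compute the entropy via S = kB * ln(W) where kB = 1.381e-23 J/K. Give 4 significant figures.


Step 1: ln(W) = ln(81104) = 11.3
Step 2: S = kB * ln(W) = 1.381e-23 * 11.3
Step 3: S = 1.561e-22 J/K

1.561e-22


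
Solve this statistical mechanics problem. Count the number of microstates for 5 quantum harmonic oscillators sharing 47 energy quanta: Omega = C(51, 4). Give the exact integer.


Step 1: Use binomial coefficient C(51, 4)
Step 2: Numerator = 51! / 47!
Step 3: Denominator = 4!
Step 4: Omega = 249900

249900


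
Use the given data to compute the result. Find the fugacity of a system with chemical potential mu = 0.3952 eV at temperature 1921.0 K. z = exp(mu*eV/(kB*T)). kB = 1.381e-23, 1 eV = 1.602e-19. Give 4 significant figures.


Step 1: Convert mu to Joules: 0.3952*1.602e-19 = 6.331e-20 J
Step 2: kB*T = 1.381e-23*1921.0 = 2.653e-20 J
Step 3: mu/(kB*T) = 2.386
Step 4: z = exp(2.386) = 10.88

10.88


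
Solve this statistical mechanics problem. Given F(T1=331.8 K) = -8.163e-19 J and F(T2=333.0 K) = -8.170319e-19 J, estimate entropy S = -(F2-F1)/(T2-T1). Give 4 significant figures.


Step 1: dF = F2 - F1 = -8.170319e-19 - (-8.163e-19) = -7.319e-22 J
Step 2: dT = T2 - T1 = 333.0 - 331.8 = 1.2 K
Step 3: S = -dF/dT = -(-7.319e-22)/1.2 = 6.099e-22 J/K

6.099e-22


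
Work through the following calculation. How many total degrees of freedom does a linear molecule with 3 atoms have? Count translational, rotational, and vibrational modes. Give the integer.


Step 1: Translational DOF = 3
Step 2: Rotational DOF (linear) = 2
Step 3: Vibrational DOF = 3*3 - 5 = 4
Step 4: Total = 3 + 2 + 4 = 9

9


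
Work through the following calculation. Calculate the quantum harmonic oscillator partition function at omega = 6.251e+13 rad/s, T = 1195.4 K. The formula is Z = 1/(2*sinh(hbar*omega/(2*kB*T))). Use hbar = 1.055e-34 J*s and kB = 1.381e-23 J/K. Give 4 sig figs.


Step 1: Compute x = hbar*omega/(kB*T) = 1.055e-34*6.251e+13/(1.381e-23*1195.4) = 0.3995
Step 2: x/2 = 0.1997
Step 3: sinh(x/2) = 0.2011
Step 4: Z = 1/(2*0.2011) = 2.487

2.487


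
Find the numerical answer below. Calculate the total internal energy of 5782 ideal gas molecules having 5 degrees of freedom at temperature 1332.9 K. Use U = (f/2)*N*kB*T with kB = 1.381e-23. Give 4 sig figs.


Step 1: f/2 = 5/2 = 2.5
Step 2: N*kB*T = 5782*1.381e-23*1332.9 = 1.064e-16
Step 3: U = 2.5 * 1.064e-16 = 2.661e-16 J

2.661e-16


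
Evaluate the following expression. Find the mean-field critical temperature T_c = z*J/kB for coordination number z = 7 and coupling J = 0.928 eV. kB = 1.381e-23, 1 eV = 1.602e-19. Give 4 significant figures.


Step 1: z*J = 7*0.928 = 6.496 eV
Step 2: Convert to Joules: 6.496*1.602e-19 = 1.041e-18 J
Step 3: T_c = 1.041e-18 / 1.381e-23 = 7.536e+04 K

7.536e+04


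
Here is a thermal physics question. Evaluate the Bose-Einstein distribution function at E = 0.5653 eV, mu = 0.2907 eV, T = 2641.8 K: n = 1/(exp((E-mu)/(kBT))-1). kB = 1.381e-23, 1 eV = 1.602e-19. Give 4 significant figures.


Step 1: (E - mu) = 0.2746 eV
Step 2: x = (E-mu)*eV/(kB*T) = 0.2746*1.602e-19/(1.381e-23*2641.8) = 1.206
Step 3: exp(x) = 3.339
Step 4: n = 1/(exp(x)-1) = 0.4275

0.4275


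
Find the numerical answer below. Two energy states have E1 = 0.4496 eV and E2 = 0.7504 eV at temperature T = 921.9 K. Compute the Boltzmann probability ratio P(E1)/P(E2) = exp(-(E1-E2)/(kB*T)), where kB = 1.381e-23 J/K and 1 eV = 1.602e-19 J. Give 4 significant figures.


Step 1: Compute energy difference dE = E1 - E2 = 0.4496 - 0.7504 = -0.3008 eV
Step 2: Convert to Joules: dE_J = -0.3008 * 1.602e-19 = -4.819e-20 J
Step 3: Compute exponent = -dE_J / (kB * T) = -(-4.819e-20) / (1.381e-23 * 921.9) = 3.785
Step 4: P(E1)/P(E2) = exp(3.785) = 44.03

44.03


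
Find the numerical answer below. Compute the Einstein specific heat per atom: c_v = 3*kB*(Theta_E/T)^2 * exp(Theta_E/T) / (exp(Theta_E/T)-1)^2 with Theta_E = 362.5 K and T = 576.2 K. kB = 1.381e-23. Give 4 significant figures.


Step 1: x = Theta_E/T = 362.5/576.2 = 0.6291
Step 2: x^2 = 0.3958
Step 3: exp(x) = 1.876
Step 4: c_v = 3*1.381e-23*0.3958*1.876/(1.876-1)^2 = 4.009e-23

4.009e-23


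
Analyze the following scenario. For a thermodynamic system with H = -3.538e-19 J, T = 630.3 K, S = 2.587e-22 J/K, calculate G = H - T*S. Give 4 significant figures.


Step 1: T*S = 630.3 * 2.587e-22 = 1.631e-19 J
Step 2: G = H - T*S = -3.538e-19 - 1.631e-19
Step 3: G = -5.169e-19 J

-5.169e-19


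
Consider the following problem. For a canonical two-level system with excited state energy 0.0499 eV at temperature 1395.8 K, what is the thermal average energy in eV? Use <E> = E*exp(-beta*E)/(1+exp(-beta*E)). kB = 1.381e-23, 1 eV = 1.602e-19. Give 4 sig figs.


Step 1: beta*E = 0.0499*1.602e-19/(1.381e-23*1395.8) = 0.4147
Step 2: exp(-beta*E) = 0.6605
Step 3: <E> = 0.0499*0.6605/(1+0.6605) = 0.01985 eV

0.01985


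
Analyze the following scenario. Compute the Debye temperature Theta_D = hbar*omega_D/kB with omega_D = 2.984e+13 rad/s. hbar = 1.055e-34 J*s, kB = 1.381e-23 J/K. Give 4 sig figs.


Step 1: hbar*omega_D = 1.055e-34 * 2.984e+13 = 3.148e-21 J
Step 2: Theta_D = 3.148e-21 / 1.381e-23
Step 3: Theta_D = 228 K

228


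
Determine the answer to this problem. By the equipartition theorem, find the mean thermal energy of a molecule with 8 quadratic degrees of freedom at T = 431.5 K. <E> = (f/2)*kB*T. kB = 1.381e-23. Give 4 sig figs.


Step 1: f/2 = 8/2 = 4
Step 2: kB*T = 1.381e-23 * 431.5 = 5.959e-21
Step 3: <E> = 4 * 5.959e-21 = 2.384e-20 J

2.384e-20


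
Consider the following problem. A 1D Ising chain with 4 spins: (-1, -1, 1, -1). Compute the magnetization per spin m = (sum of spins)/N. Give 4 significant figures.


Step 1: Count up spins (+1): 1, down spins (-1): 3
Step 2: Total magnetization M = 1 - 3 = -2
Step 3: m = M/N = -2/4 = -0.5

-0.5


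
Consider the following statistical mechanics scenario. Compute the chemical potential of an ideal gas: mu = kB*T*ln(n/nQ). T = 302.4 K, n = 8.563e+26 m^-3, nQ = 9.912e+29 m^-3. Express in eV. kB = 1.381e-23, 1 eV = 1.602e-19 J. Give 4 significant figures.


Step 1: n/nQ = 8.563e+26/9.912e+29 = 0.0008639
Step 2: ln(n/nQ) = -7.054
Step 3: mu = kB*T*ln(n/nQ) = 4.176e-21*-7.054 = -2.946e-20 J
Step 4: Convert to eV: -2.946e-20/1.602e-19 = -0.1839 eV

-0.1839


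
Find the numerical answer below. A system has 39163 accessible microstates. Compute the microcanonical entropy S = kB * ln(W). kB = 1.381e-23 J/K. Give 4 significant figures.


Step 1: ln(W) = ln(39163) = 10.58
Step 2: S = kB * ln(W) = 1.381e-23 * 10.58
Step 3: S = 1.46e-22 J/K

1.46e-22


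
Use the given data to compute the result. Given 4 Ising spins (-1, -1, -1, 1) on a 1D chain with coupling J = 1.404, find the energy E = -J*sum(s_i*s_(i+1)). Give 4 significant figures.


Step 1: Nearest-neighbor products: 1, 1, -1
Step 2: Sum of products = 1
Step 3: E = -1.404 * 1 = -1.404

-1.404


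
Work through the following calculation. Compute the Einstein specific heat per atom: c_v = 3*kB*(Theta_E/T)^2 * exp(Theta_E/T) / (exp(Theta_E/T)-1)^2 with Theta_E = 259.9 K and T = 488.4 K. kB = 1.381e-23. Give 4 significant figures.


Step 1: x = Theta_E/T = 259.9/488.4 = 0.5321
Step 2: x^2 = 0.2832
Step 3: exp(x) = 1.703
Step 4: c_v = 3*1.381e-23*0.2832*1.703/(1.703-1)^2 = 4.047e-23

4.047e-23


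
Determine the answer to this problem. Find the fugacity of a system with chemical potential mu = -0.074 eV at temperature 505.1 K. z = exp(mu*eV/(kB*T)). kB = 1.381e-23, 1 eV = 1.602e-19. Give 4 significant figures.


Step 1: Convert mu to Joules: -0.074*1.602e-19 = -1.185e-20 J
Step 2: kB*T = 1.381e-23*505.1 = 6.975e-21 J
Step 3: mu/(kB*T) = -1.7
Step 4: z = exp(-1.7) = 0.1828

0.1828


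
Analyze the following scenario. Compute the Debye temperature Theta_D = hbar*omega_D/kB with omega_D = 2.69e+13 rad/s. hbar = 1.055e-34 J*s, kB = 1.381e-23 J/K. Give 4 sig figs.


Step 1: hbar*omega_D = 1.055e-34 * 2.69e+13 = 2.838e-21 J
Step 2: Theta_D = 2.838e-21 / 1.381e-23
Step 3: Theta_D = 205.5 K

205.5


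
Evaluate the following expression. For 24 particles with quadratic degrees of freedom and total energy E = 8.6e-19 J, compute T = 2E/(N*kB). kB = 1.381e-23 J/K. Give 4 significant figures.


Step 1: Numerator = 2*E = 2*8.6e-19 = 1.72e-18 J
Step 2: Denominator = N*kB = 24*1.381e-23 = 3.314e-22
Step 3: T = 1.72e-18 / 3.314e-22 = 5189 K

5189


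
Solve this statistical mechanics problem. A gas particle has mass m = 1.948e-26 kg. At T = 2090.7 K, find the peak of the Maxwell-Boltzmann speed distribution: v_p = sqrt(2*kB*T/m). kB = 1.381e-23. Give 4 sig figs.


Step 1: Numerator = 2*kB*T = 2*1.381e-23*2090.7 = 5.775e-20
Step 2: Ratio = 5.775e-20 / 1.948e-26 = 2.964e+06
Step 3: v_p = sqrt(2.964e+06) = 1722 m/s

1722


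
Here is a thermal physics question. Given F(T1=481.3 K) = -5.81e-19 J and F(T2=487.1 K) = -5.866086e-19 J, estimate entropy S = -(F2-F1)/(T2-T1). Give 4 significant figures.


Step 1: dF = F2 - F1 = -5.866086e-19 - (-5.81e-19) = -5.6086e-21 J
Step 2: dT = T2 - T1 = 487.1 - 481.3 = 5.8 K
Step 3: S = -dF/dT = -(-5.6086e-21)/5.8 = 9.67e-22 J/K

9.67e-22


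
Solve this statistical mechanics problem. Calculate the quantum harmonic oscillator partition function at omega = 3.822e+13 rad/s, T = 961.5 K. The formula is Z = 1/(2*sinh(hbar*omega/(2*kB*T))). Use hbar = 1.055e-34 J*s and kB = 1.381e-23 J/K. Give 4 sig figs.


Step 1: Compute x = hbar*omega/(kB*T) = 1.055e-34*3.822e+13/(1.381e-23*961.5) = 0.3037
Step 2: x/2 = 0.1518
Step 3: sinh(x/2) = 0.1524
Step 4: Z = 1/(2*0.1524) = 3.28

3.28


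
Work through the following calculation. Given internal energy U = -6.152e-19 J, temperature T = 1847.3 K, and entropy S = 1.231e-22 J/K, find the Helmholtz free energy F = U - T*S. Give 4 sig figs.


Step 1: T*S = 1847.3 * 1.231e-22 = 2.274e-19 J
Step 2: F = U - T*S = -6.152e-19 - 2.274e-19
Step 3: F = -8.426e-19 J

-8.426e-19


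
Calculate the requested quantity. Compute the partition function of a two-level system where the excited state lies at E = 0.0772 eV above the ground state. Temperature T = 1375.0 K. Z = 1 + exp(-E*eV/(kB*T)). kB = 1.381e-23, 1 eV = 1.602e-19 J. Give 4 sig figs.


Step 1: Compute beta*E = E*eV/(kB*T) = 0.0772*1.602e-19/(1.381e-23*1375.0) = 0.6513
Step 2: exp(-beta*E) = exp(-0.6513) = 0.5214
Step 3: Z = 1 + 0.5214 = 1.521

1.521


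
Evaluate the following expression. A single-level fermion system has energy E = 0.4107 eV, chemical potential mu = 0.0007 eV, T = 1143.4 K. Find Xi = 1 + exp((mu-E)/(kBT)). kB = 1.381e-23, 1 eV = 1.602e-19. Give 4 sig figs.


Step 1: (mu - E) = 0.0007 - 0.4107 = -0.41 eV
Step 2: x = (mu-E)*eV/(kB*T) = -0.41*1.602e-19/(1.381e-23*1143.4) = -4.16
Step 3: exp(x) = 0.01561
Step 4: Xi = 1 + 0.01561 = 1.016

1.016


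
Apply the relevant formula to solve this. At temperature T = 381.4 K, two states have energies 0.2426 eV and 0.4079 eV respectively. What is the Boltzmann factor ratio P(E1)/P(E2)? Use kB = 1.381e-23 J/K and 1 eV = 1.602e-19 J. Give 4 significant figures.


Step 1: Compute energy difference dE = E1 - E2 = 0.2426 - 0.4079 = -0.1653 eV
Step 2: Convert to Joules: dE_J = -0.1653 * 1.602e-19 = -2.648e-20 J
Step 3: Compute exponent = -dE_J / (kB * T) = -(-2.648e-20) / (1.381e-23 * 381.4) = 5.028
Step 4: P(E1)/P(E2) = exp(5.028) = 152.6

152.6


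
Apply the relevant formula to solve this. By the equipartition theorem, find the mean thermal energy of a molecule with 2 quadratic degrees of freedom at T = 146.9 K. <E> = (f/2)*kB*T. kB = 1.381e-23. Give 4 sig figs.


Step 1: f/2 = 2/2 = 1
Step 2: kB*T = 1.381e-23 * 146.9 = 2.029e-21
Step 3: <E> = 1 * 2.029e-21 = 2.029e-21 J

2.029e-21


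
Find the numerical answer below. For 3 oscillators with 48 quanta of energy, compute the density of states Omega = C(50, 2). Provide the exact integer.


Step 1: Use binomial coefficient C(50, 2)
Step 2: Numerator = 50! / 48!
Step 3: Denominator = 2!
Step 4: Omega = 1225

1225


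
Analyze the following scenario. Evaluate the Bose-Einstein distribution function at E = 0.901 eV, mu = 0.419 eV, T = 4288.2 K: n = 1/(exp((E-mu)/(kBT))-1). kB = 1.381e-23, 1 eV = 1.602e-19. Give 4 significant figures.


Step 1: (E - mu) = 0.482 eV
Step 2: x = (E-mu)*eV/(kB*T) = 0.482*1.602e-19/(1.381e-23*4288.2) = 1.304
Step 3: exp(x) = 3.684
Step 4: n = 1/(exp(x)-1) = 0.3726

0.3726


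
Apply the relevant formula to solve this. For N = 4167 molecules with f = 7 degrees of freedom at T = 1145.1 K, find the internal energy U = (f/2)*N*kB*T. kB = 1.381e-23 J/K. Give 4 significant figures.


Step 1: f/2 = 7/2 = 3.5
Step 2: N*kB*T = 4167*1.381e-23*1145.1 = 6.59e-17
Step 3: U = 3.5 * 6.59e-17 = 2.306e-16 J

2.306e-16


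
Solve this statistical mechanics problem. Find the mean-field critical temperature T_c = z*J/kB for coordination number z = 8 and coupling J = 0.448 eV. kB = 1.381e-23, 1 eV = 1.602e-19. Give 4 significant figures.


Step 1: z*J = 8*0.448 = 3.584 eV
Step 2: Convert to Joules: 3.584*1.602e-19 = 5.742e-19 J
Step 3: T_c = 5.742e-19 / 1.381e-23 = 4.158e+04 K

4.158e+04


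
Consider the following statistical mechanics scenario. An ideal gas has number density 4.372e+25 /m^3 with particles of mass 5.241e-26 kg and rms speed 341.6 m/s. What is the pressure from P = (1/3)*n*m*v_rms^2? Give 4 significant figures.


Step 1: v_rms^2 = 341.6^2 = 1.167e+05
Step 2: n*m = 4.372e+25*5.241e-26 = 2.291
Step 3: P = (1/3)*2.291*1.167e+05 = 8.913e+04 Pa

8.913e+04


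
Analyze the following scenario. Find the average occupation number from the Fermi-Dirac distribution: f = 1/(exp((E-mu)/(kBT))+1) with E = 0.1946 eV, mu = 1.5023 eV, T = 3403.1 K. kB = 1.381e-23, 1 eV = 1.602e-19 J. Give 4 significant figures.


Step 1: (E - mu) = 0.1946 - 1.5023 = -1.308 eV
Step 2: Convert: (E-mu)*eV = -2.095e-19 J
Step 3: x = (E-mu)*eV/(kB*T) = -4.458
Step 4: f = 1/(exp(-4.458)+1) = 0.9885

0.9885


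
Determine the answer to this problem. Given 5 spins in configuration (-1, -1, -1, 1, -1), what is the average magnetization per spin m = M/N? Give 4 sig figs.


Step 1: Count up spins (+1): 1, down spins (-1): 4
Step 2: Total magnetization M = 1 - 4 = -3
Step 3: m = M/N = -3/5 = -0.6

-0.6


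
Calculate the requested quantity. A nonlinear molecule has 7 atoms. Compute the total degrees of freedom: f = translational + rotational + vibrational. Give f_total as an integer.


Step 1: Translational DOF = 3
Step 2: Rotational DOF (nonlinear) = 3
Step 3: Vibrational DOF = 3*7 - 6 = 15
Step 4: Total = 3 + 3 + 15 = 21

21


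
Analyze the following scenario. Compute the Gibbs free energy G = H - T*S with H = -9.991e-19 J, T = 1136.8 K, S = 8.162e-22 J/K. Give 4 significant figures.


Step 1: T*S = 1136.8 * 8.162e-22 = 9.279e-19 J
Step 2: G = H - T*S = -9.991e-19 - 9.279e-19
Step 3: G = -1.927e-18 J

-1.927e-18


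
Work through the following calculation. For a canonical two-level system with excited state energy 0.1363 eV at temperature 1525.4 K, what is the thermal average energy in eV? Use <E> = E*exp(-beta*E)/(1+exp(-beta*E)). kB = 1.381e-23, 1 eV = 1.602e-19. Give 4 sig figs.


Step 1: beta*E = 0.1363*1.602e-19/(1.381e-23*1525.4) = 1.037
Step 2: exp(-beta*E) = 0.3547
Step 3: <E> = 0.1363*0.3547/(1+0.3547) = 0.03569 eV

0.03569


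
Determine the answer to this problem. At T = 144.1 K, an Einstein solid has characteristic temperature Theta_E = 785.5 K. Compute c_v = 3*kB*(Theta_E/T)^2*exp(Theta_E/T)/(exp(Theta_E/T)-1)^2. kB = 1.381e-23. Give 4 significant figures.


Step 1: x = Theta_E/T = 785.5/144.1 = 5.451
Step 2: x^2 = 29.71
Step 3: exp(x) = 233
Step 4: c_v = 3*1.381e-23*29.71*233/(233-1)^2 = 5.329e-24

5.329e-24


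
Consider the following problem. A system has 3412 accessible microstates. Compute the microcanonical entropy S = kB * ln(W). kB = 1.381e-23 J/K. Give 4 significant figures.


Step 1: ln(W) = ln(3412) = 8.135
Step 2: S = kB * ln(W) = 1.381e-23 * 8.135
Step 3: S = 1.123e-22 J/K

1.123e-22


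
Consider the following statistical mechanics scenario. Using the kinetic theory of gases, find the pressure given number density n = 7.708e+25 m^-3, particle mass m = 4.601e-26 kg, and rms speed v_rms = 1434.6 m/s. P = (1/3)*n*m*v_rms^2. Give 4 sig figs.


Step 1: v_rms^2 = 1434.6^2 = 2.058e+06
Step 2: n*m = 7.708e+25*4.601e-26 = 3.546
Step 3: P = (1/3)*3.546*2.058e+06 = 2.433e+06 Pa

2.433e+06


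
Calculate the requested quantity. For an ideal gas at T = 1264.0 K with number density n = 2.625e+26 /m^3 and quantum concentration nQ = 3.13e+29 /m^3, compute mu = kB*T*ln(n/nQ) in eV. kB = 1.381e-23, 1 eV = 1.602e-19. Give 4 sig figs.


Step 1: n/nQ = 2.625e+26/3.13e+29 = 0.0008387
Step 2: ln(n/nQ) = -7.084
Step 3: mu = kB*T*ln(n/nQ) = 1.746e-20*-7.084 = -1.237e-19 J
Step 4: Convert to eV: -1.237e-19/1.602e-19 = -0.7719 eV

-0.7719


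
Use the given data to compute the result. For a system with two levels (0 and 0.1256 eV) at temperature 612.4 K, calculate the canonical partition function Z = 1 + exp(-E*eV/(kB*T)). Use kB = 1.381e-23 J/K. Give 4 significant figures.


Step 1: Compute beta*E = E*eV/(kB*T) = 0.1256*1.602e-19/(1.381e-23*612.4) = 2.379
Step 2: exp(-beta*E) = exp(-2.379) = 0.09263
Step 3: Z = 1 + 0.09263 = 1.093

1.093


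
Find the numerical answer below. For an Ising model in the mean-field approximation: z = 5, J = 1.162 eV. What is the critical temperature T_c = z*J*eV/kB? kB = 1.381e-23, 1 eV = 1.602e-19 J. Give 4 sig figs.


Step 1: z*J = 5*1.162 = 5.81 eV
Step 2: Convert to Joules: 5.81*1.602e-19 = 9.308e-19 J
Step 3: T_c = 9.308e-19 / 1.381e-23 = 6.74e+04 K

6.74e+04


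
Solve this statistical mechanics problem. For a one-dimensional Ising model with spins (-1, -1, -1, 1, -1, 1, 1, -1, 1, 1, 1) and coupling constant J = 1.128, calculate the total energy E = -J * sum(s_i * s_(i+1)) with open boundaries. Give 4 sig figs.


Step 1: Nearest-neighbor products: 1, 1, -1, -1, -1, 1, -1, -1, 1, 1
Step 2: Sum of products = 0
Step 3: E = -1.128 * 0 = 0

0


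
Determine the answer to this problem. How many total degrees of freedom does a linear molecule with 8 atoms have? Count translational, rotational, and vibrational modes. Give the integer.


Step 1: Translational DOF = 3
Step 2: Rotational DOF (linear) = 2
Step 3: Vibrational DOF = 3*8 - 5 = 19
Step 4: Total = 3 + 2 + 19 = 24

24


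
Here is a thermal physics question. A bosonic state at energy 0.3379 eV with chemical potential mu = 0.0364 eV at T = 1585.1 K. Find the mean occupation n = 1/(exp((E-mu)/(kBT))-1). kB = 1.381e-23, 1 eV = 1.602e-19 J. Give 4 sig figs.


Step 1: (E - mu) = 0.3015 eV
Step 2: x = (E-mu)*eV/(kB*T) = 0.3015*1.602e-19/(1.381e-23*1585.1) = 2.206
Step 3: exp(x) = 9.084
Step 4: n = 1/(exp(x)-1) = 0.1237

0.1237


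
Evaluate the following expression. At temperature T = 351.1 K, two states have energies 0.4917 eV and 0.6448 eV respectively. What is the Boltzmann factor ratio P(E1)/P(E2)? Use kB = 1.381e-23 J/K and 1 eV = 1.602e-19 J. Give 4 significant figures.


Step 1: Compute energy difference dE = E1 - E2 = 0.4917 - 0.6448 = -0.1531 eV
Step 2: Convert to Joules: dE_J = -0.1531 * 1.602e-19 = -2.453e-20 J
Step 3: Compute exponent = -dE_J / (kB * T) = -(-2.453e-20) / (1.381e-23 * 351.1) = 5.058
Step 4: P(E1)/P(E2) = exp(5.058) = 157.3

157.3


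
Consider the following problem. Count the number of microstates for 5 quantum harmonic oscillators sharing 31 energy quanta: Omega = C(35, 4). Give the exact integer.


Step 1: Use binomial coefficient C(35, 4)
Step 2: Numerator = 35! / 31!
Step 3: Denominator = 4!
Step 4: Omega = 52360

52360


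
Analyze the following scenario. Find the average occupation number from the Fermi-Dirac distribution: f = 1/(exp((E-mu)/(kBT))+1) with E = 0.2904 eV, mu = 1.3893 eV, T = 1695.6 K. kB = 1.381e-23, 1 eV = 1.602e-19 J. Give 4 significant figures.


Step 1: (E - mu) = 0.2904 - 1.3893 = -1.099 eV
Step 2: Convert: (E-mu)*eV = -1.76e-19 J
Step 3: x = (E-mu)*eV/(kB*T) = -7.518
Step 4: f = 1/(exp(-7.518)+1) = 0.9995

0.9995


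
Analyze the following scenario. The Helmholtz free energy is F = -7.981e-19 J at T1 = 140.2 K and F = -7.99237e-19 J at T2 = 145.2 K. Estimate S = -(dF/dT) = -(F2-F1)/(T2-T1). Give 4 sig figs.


Step 1: dF = F2 - F1 = -7.99237e-19 - (-7.981e-19) = -1.137e-21 J
Step 2: dT = T2 - T1 = 145.2 - 140.2 = 5 K
Step 3: S = -dF/dT = -(-1.137e-21)/5 = 2.274e-22 J/K

2.274e-22


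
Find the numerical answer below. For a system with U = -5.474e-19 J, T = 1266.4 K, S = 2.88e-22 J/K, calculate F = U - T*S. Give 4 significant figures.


Step 1: T*S = 1266.4 * 2.88e-22 = 3.647e-19 J
Step 2: F = U - T*S = -5.474e-19 - 3.647e-19
Step 3: F = -9.121e-19 J

-9.121e-19


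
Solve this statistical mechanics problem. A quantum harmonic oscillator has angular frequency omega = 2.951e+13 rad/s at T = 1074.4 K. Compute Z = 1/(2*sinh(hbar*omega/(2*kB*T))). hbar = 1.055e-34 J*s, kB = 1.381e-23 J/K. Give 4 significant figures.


Step 1: Compute x = hbar*omega/(kB*T) = 1.055e-34*2.951e+13/(1.381e-23*1074.4) = 0.2098
Step 2: x/2 = 0.1049
Step 3: sinh(x/2) = 0.1051
Step 4: Z = 1/(2*0.1051) = 4.757

4.757


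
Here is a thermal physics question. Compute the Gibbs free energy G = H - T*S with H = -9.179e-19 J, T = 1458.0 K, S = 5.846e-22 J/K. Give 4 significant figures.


Step 1: T*S = 1458.0 * 5.846e-22 = 8.523e-19 J
Step 2: G = H - T*S = -9.179e-19 - 8.523e-19
Step 3: G = -1.77e-18 J

-1.77e-18


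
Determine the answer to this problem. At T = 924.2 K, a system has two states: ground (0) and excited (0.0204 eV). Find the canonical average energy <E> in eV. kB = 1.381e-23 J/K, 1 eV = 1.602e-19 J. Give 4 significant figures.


Step 1: beta*E = 0.0204*1.602e-19/(1.381e-23*924.2) = 0.2561
Step 2: exp(-beta*E) = 0.7741
Step 3: <E> = 0.0204*0.7741/(1+0.7741) = 0.008901 eV

0.008901


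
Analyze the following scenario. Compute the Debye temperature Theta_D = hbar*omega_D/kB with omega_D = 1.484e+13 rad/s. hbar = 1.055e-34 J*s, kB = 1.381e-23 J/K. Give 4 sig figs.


Step 1: hbar*omega_D = 1.055e-34 * 1.484e+13 = 1.566e-21 J
Step 2: Theta_D = 1.566e-21 / 1.381e-23
Step 3: Theta_D = 113.4 K

113.4


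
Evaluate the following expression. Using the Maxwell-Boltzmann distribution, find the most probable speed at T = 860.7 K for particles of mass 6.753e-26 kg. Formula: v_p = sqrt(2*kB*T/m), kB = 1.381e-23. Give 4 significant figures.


Step 1: Numerator = 2*kB*T = 2*1.381e-23*860.7 = 2.377e-20
Step 2: Ratio = 2.377e-20 / 6.753e-26 = 3.52e+05
Step 3: v_p = sqrt(3.52e+05) = 593.3 m/s

593.3


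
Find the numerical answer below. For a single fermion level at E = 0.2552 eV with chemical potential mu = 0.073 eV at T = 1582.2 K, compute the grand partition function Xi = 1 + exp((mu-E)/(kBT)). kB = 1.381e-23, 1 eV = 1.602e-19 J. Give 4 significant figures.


Step 1: (mu - E) = 0.073 - 0.2552 = -0.1822 eV
Step 2: x = (mu-E)*eV/(kB*T) = -0.1822*1.602e-19/(1.381e-23*1582.2) = -1.336
Step 3: exp(x) = 0.2629
Step 4: Xi = 1 + 0.2629 = 1.263

1.263


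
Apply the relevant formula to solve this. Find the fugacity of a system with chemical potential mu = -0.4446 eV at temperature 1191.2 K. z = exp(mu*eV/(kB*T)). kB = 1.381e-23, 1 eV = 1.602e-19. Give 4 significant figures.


Step 1: Convert mu to Joules: -0.4446*1.602e-19 = -7.122e-20 J
Step 2: kB*T = 1.381e-23*1191.2 = 1.645e-20 J
Step 3: mu/(kB*T) = -4.33
Step 4: z = exp(-4.33) = 0.01317

0.01317


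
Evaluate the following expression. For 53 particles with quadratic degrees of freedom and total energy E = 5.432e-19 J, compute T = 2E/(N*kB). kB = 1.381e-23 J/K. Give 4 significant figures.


Step 1: Numerator = 2*E = 2*5.432e-19 = 1.086e-18 J
Step 2: Denominator = N*kB = 53*1.381e-23 = 7.319e-22
Step 3: T = 1.086e-18 / 7.319e-22 = 1484 K

1484


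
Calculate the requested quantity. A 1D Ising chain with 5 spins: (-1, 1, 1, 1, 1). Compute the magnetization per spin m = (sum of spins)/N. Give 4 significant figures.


Step 1: Count up spins (+1): 4, down spins (-1): 1
Step 2: Total magnetization M = 4 - 1 = 3
Step 3: m = M/N = 3/5 = 0.6

0.6


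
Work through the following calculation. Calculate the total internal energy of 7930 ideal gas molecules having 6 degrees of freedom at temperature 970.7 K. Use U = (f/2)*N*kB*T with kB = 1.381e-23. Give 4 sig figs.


Step 1: f/2 = 6/2 = 3.0
Step 2: N*kB*T = 7930*1.381e-23*970.7 = 1.063e-16
Step 3: U = 3.0 * 1.063e-16 = 3.189e-16 J

3.189e-16


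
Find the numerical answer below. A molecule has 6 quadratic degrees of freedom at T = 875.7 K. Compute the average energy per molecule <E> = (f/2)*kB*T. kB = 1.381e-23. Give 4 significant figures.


Step 1: f/2 = 6/2 = 3
Step 2: kB*T = 1.381e-23 * 875.7 = 1.209e-20
Step 3: <E> = 3 * 1.209e-20 = 3.628e-20 J

3.628e-20


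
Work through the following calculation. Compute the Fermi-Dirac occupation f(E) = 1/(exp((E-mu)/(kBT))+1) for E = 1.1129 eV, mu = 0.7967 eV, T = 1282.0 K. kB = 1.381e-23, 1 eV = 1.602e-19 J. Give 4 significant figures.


Step 1: (E - mu) = 1.1129 - 0.7967 = 0.3162 eV
Step 2: Convert: (E-mu)*eV = 5.066e-20 J
Step 3: x = (E-mu)*eV/(kB*T) = 2.861
Step 4: f = 1/(exp(2.861)+1) = 0.05411

0.05411


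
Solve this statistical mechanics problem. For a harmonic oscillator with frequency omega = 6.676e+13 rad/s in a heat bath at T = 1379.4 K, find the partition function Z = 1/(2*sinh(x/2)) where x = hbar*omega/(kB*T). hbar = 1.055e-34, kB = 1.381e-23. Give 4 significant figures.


Step 1: Compute x = hbar*omega/(kB*T) = 1.055e-34*6.676e+13/(1.381e-23*1379.4) = 0.3697
Step 2: x/2 = 0.1849
Step 3: sinh(x/2) = 0.1859
Step 4: Z = 1/(2*0.1859) = 2.689

2.689


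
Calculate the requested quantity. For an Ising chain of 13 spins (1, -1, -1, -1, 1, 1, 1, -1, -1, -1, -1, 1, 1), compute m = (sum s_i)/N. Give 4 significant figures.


Step 1: Count up spins (+1): 6, down spins (-1): 7
Step 2: Total magnetization M = 6 - 7 = -1
Step 3: m = M/N = -1/13 = -0.07692

-0.07692


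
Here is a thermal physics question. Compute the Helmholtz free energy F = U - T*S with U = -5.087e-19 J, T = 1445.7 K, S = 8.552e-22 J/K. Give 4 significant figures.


Step 1: T*S = 1445.7 * 8.552e-22 = 1.236e-18 J
Step 2: F = U - T*S = -5.087e-19 - 1.236e-18
Step 3: F = -1.745e-18 J

-1.745e-18


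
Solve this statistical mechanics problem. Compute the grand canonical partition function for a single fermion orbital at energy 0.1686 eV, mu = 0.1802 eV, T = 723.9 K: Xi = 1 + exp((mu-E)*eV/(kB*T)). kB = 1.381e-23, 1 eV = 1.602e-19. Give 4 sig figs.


Step 1: (mu - E) = 0.1802 - 0.1686 = 0.0116 eV
Step 2: x = (mu-E)*eV/(kB*T) = 0.0116*1.602e-19/(1.381e-23*723.9) = 0.1859
Step 3: exp(x) = 1.204
Step 4: Xi = 1 + 1.204 = 2.204

2.204


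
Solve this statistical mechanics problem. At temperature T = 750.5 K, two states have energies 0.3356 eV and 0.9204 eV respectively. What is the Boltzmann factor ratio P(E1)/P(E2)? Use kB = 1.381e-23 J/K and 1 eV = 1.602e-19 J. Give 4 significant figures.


Step 1: Compute energy difference dE = E1 - E2 = 0.3356 - 0.9204 = -0.5848 eV
Step 2: Convert to Joules: dE_J = -0.5848 * 1.602e-19 = -9.368e-20 J
Step 3: Compute exponent = -dE_J / (kB * T) = -(-9.368e-20) / (1.381e-23 * 750.5) = 9.039
Step 4: P(E1)/P(E2) = exp(9.039) = 8426

8426


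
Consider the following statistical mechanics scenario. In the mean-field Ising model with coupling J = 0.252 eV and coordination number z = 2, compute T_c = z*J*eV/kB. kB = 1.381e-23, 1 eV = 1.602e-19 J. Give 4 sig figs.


Step 1: z*J = 2*0.252 = 0.504 eV
Step 2: Convert to Joules: 0.504*1.602e-19 = 8.074e-20 J
Step 3: T_c = 8.074e-20 / 1.381e-23 = 5847 K

5847


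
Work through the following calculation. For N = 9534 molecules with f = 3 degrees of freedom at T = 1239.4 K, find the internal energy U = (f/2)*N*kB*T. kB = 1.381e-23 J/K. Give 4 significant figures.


Step 1: f/2 = 3/2 = 1.5
Step 2: N*kB*T = 9534*1.381e-23*1239.4 = 1.632e-16
Step 3: U = 1.5 * 1.632e-16 = 2.448e-16 J

2.448e-16


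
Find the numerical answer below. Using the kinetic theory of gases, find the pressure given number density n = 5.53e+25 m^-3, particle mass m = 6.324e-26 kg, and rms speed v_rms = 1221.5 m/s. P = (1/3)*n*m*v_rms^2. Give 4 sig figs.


Step 1: v_rms^2 = 1221.5^2 = 1.492e+06
Step 2: n*m = 5.53e+25*6.324e-26 = 3.497
Step 3: P = (1/3)*3.497*1.492e+06 = 1.739e+06 Pa

1.739e+06


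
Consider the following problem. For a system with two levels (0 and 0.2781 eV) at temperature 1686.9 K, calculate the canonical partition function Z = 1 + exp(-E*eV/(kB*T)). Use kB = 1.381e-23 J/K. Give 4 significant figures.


Step 1: Compute beta*E = E*eV/(kB*T) = 0.2781*1.602e-19/(1.381e-23*1686.9) = 1.912
Step 2: exp(-beta*E) = exp(-1.912) = 0.1477
Step 3: Z = 1 + 0.1477 = 1.148

1.148


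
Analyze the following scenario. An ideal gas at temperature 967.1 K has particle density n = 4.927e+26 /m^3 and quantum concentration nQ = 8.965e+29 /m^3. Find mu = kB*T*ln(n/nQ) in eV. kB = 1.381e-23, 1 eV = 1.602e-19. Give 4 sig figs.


Step 1: n/nQ = 4.927e+26/8.965e+29 = 0.0005496
Step 2: ln(n/nQ) = -7.506
Step 3: mu = kB*T*ln(n/nQ) = 1.336e-20*-7.506 = -1.003e-19 J
Step 4: Convert to eV: -1.003e-19/1.602e-19 = -0.6258 eV

-0.6258


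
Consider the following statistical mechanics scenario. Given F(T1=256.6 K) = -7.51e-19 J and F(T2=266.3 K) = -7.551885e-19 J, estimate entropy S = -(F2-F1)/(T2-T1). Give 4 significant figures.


Step 1: dF = F2 - F1 = -7.551885e-19 - (-7.51e-19) = -4.1885e-21 J
Step 2: dT = T2 - T1 = 266.3 - 256.6 = 9.7 K
Step 3: S = -dF/dT = -(-4.1885e-21)/9.7 = 4.318e-22 J/K

4.318e-22


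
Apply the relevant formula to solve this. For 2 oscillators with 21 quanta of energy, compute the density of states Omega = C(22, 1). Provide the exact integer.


Step 1: Use binomial coefficient C(22, 1)
Step 2: Numerator = 22! / 21!
Step 3: Denominator = 1!
Step 4: Omega = 22

22


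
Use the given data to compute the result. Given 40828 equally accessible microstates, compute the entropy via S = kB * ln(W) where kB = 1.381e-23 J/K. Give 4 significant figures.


Step 1: ln(W) = ln(40828) = 10.62
Step 2: S = kB * ln(W) = 1.381e-23 * 10.62
Step 3: S = 1.466e-22 J/K

1.466e-22


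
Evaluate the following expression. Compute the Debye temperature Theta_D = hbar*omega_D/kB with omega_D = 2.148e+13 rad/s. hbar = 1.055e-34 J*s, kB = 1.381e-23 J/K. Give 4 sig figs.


Step 1: hbar*omega_D = 1.055e-34 * 2.148e+13 = 2.266e-21 J
Step 2: Theta_D = 2.266e-21 / 1.381e-23
Step 3: Theta_D = 164.1 K

164.1


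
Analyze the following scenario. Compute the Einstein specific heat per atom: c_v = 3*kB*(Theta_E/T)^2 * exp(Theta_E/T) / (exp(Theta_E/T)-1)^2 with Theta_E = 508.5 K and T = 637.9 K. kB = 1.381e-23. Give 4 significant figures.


Step 1: x = Theta_E/T = 508.5/637.9 = 0.7971
Step 2: x^2 = 0.6354
Step 3: exp(x) = 2.219
Step 4: c_v = 3*1.381e-23*0.6354*2.219/(2.219-1)^2 = 3.93e-23

3.93e-23


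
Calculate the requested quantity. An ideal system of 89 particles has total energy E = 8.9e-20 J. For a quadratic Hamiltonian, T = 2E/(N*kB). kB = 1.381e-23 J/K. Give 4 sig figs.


Step 1: Numerator = 2*E = 2*8.9e-20 = 1.78e-19 J
Step 2: Denominator = N*kB = 89*1.381e-23 = 1.229e-21
Step 3: T = 1.78e-19 / 1.229e-21 = 144.8 K

144.8


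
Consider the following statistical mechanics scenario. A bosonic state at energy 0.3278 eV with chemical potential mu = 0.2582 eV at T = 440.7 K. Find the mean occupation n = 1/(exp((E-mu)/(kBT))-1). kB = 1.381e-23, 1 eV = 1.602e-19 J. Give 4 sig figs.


Step 1: (E - mu) = 0.0696 eV
Step 2: x = (E-mu)*eV/(kB*T) = 0.0696*1.602e-19/(1.381e-23*440.7) = 1.832
Step 3: exp(x) = 6.247
Step 4: n = 1/(exp(x)-1) = 0.1906

0.1906


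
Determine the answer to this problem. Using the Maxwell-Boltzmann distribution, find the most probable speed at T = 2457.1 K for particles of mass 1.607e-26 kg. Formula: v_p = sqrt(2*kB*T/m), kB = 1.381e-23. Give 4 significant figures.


Step 1: Numerator = 2*kB*T = 2*1.381e-23*2457.1 = 6.787e-20
Step 2: Ratio = 6.787e-20 / 1.607e-26 = 4.223e+06
Step 3: v_p = sqrt(4.223e+06) = 2055 m/s

2055


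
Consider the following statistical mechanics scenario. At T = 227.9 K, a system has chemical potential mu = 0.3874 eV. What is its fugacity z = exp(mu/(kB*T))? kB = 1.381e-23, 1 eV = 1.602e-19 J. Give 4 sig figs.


Step 1: Convert mu to Joules: 0.3874*1.602e-19 = 6.206e-20 J
Step 2: kB*T = 1.381e-23*227.9 = 3.147e-21 J
Step 3: mu/(kB*T) = 19.72
Step 4: z = exp(19.72) = 3.663e+08

3.663e+08


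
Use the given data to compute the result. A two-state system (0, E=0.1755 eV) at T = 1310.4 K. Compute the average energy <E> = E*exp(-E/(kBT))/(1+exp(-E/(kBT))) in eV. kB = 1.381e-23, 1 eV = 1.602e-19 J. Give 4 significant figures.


Step 1: beta*E = 0.1755*1.602e-19/(1.381e-23*1310.4) = 1.554
Step 2: exp(-beta*E) = 0.2115
Step 3: <E> = 0.1755*0.2115/(1+0.2115) = 0.03064 eV

0.03064


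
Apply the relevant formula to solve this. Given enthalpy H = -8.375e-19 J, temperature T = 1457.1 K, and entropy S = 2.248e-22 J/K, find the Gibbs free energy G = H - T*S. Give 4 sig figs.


Step 1: T*S = 1457.1 * 2.248e-22 = 3.276e-19 J
Step 2: G = H - T*S = -8.375e-19 - 3.276e-19
Step 3: G = -1.165e-18 J

-1.165e-18


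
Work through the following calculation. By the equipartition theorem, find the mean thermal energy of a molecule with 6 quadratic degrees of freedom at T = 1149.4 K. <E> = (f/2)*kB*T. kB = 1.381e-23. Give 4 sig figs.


Step 1: f/2 = 6/2 = 3
Step 2: kB*T = 1.381e-23 * 1149.4 = 1.587e-20
Step 3: <E> = 3 * 1.587e-20 = 4.762e-20 J

4.762e-20


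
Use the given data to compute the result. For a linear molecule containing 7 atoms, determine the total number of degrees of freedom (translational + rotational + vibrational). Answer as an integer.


Step 1: Translational DOF = 3
Step 2: Rotational DOF (linear) = 2
Step 3: Vibrational DOF = 3*7 - 5 = 16
Step 4: Total = 3 + 2 + 16 = 21

21


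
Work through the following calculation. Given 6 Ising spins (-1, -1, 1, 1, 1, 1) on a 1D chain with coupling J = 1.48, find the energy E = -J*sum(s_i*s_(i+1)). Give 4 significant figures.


Step 1: Nearest-neighbor products: 1, -1, 1, 1, 1
Step 2: Sum of products = 3
Step 3: E = -1.48 * 3 = -4.44

-4.44


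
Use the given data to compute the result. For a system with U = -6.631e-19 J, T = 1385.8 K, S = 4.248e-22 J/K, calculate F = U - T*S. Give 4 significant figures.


Step 1: T*S = 1385.8 * 4.248e-22 = 5.887e-19 J
Step 2: F = U - T*S = -6.631e-19 - 5.887e-19
Step 3: F = -1.252e-18 J

-1.252e-18


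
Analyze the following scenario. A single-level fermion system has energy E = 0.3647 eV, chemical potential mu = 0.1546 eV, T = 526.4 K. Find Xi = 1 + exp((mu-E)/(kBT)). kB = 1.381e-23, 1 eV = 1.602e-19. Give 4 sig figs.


Step 1: (mu - E) = 0.1546 - 0.3647 = -0.2101 eV
Step 2: x = (mu-E)*eV/(kB*T) = -0.2101*1.602e-19/(1.381e-23*526.4) = -4.63
Step 3: exp(x) = 0.009755
Step 4: Xi = 1 + 0.009755 = 1.01

1.01


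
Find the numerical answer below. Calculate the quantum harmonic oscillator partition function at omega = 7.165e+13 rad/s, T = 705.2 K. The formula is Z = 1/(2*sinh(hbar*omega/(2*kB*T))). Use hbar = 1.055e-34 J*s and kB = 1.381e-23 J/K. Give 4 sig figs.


Step 1: Compute x = hbar*omega/(kB*T) = 1.055e-34*7.165e+13/(1.381e-23*705.2) = 0.7762
Step 2: x/2 = 0.3881
Step 3: sinh(x/2) = 0.3979
Step 4: Z = 1/(2*0.3979) = 1.257

1.257


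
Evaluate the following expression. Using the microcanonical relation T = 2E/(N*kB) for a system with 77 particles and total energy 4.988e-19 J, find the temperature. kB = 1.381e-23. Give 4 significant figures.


Step 1: Numerator = 2*E = 2*4.988e-19 = 9.976e-19 J
Step 2: Denominator = N*kB = 77*1.381e-23 = 1.063e-21
Step 3: T = 9.976e-19 / 1.063e-21 = 938.1 K

938.1


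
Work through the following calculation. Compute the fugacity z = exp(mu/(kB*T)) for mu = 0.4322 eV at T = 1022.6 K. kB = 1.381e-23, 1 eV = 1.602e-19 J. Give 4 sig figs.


Step 1: Convert mu to Joules: 0.4322*1.602e-19 = 6.924e-20 J
Step 2: kB*T = 1.381e-23*1022.6 = 1.412e-20 J
Step 3: mu/(kB*T) = 4.903
Step 4: z = exp(4.903) = 134.7

134.7


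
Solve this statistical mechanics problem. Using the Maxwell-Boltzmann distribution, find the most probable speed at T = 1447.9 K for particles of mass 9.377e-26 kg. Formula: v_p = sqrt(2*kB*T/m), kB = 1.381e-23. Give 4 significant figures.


Step 1: Numerator = 2*kB*T = 2*1.381e-23*1447.9 = 3.999e-20
Step 2: Ratio = 3.999e-20 / 9.377e-26 = 4.265e+05
Step 3: v_p = sqrt(4.265e+05) = 653.1 m/s

653.1


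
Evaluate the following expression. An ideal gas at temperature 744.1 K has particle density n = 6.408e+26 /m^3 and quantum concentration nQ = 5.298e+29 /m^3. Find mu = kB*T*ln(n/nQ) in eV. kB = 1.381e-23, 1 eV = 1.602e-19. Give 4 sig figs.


Step 1: n/nQ = 6.408e+26/5.298e+29 = 0.00121
Step 2: ln(n/nQ) = -6.718
Step 3: mu = kB*T*ln(n/nQ) = 1.028e-20*-6.718 = -6.903e-20 J
Step 4: Convert to eV: -6.903e-20/1.602e-19 = -0.4309 eV

-0.4309


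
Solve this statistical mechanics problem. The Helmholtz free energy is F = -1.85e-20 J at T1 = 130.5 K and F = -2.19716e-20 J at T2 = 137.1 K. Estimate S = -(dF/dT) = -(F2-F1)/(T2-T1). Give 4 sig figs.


Step 1: dF = F2 - F1 = -2.19716e-20 - (-1.85e-20) = -3.4716e-21 J
Step 2: dT = T2 - T1 = 137.1 - 130.5 = 6.6 K
Step 3: S = -dF/dT = -(-3.4716e-21)/6.6 = 5.26e-22 J/K

5.26e-22


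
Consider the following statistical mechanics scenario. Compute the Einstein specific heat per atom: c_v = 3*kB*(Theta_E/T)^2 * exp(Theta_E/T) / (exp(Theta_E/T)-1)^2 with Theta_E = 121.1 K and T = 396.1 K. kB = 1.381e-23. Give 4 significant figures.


Step 1: x = Theta_E/T = 121.1/396.1 = 0.3057
Step 2: x^2 = 0.09347
Step 3: exp(x) = 1.358
Step 4: c_v = 3*1.381e-23*0.09347*1.358/(1.358-1)^2 = 4.111e-23

4.111e-23


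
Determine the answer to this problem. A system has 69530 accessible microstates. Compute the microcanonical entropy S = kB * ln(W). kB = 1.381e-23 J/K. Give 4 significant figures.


Step 1: ln(W) = ln(69530) = 11.15
Step 2: S = kB * ln(W) = 1.381e-23 * 11.15
Step 3: S = 1.54e-22 J/K

1.54e-22
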